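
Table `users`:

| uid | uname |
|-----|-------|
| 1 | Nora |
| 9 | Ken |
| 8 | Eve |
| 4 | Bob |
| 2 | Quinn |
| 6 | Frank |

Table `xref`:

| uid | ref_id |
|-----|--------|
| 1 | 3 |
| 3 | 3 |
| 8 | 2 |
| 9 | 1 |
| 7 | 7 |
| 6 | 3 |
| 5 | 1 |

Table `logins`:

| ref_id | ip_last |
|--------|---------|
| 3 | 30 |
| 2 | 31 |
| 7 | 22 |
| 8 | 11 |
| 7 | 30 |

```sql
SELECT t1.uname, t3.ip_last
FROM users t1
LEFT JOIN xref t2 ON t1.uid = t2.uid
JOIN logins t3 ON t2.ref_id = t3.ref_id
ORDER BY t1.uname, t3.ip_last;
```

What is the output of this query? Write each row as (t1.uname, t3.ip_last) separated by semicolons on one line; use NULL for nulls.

(Eve, 31); (Frank, 30); (Nora, 30)

Step 1 — t1 LEFT JOIN t2 on uid → 6 row(s).
Then INNER JOIN `logins t3` on ref_id: keep only rows whose t2.ref_id appears in t3.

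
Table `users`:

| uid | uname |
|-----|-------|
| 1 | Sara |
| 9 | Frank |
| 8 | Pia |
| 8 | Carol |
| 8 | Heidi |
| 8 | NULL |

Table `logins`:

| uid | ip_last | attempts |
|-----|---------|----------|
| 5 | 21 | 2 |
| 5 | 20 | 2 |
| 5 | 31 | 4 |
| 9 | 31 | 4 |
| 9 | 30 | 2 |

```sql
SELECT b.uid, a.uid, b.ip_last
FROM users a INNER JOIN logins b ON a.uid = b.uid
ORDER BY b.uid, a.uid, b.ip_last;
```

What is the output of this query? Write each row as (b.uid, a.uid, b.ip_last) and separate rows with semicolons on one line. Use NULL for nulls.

INNER JOIN keeps only pairs where the ON condition holds.
Matching on a.uid = b.uid.
Matched pairs: 2.

(9, 9, 30); (9, 9, 31)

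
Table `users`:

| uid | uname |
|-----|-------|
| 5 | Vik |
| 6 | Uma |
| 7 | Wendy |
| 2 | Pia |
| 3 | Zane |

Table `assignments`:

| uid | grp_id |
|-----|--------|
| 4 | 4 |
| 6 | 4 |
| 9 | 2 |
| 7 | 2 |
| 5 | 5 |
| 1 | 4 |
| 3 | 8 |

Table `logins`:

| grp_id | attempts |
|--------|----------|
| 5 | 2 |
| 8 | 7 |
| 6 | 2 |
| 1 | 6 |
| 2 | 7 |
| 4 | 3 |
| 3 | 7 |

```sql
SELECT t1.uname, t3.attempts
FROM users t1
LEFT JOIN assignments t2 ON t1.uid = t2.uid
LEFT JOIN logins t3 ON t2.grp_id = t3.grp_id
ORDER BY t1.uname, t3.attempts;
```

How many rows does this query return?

5

Evaluate left to right. First `users t1 LEFT JOIN assignments t2` on uid: 5 row(s).
Then LEFT JOIN `logins t3` on grp_id: each of those 5 rows is kept; rows whose t2.grp_id has no match in t3 get NULL for t3's columns.
Result: 5 row(s).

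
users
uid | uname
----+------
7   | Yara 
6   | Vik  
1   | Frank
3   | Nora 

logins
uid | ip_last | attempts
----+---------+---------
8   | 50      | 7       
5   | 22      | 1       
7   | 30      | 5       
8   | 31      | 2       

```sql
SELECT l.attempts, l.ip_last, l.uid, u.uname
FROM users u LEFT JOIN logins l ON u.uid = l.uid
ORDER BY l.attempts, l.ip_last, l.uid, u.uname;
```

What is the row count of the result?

4

LEFT JOIN keeps every row from `users`; unmatched rows get NULL for `logins`'s columns.
Matching on u.uid = l.uid.
Matched pairs: 1; unmatched u rows kept: 3.
Total: 1 matched + 3 padded = 4 rows.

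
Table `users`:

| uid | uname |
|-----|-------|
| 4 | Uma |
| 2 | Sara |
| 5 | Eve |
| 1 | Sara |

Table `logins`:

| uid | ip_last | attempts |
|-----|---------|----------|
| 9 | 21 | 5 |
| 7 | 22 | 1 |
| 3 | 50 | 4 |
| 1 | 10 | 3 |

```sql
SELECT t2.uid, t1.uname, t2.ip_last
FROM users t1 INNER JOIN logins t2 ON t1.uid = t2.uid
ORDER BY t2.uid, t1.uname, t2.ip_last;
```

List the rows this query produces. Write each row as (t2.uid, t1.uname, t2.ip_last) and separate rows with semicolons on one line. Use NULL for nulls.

(1, Sara, 10)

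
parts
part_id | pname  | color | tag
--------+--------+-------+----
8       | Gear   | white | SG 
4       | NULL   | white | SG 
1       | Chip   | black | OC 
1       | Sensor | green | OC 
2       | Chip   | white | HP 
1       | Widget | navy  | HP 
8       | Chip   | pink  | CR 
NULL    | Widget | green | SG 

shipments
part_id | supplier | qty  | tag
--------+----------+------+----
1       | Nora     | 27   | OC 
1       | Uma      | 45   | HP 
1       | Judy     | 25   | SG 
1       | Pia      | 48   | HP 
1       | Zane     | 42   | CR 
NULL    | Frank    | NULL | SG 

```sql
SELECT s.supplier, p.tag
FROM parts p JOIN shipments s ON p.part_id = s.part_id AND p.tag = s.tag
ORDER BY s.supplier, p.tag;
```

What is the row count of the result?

4

INNER JOIN keeps only pairs where the ON condition holds.
Matching on p.part_id = s.part_id AND p.tag = s.tag. A NULL in a compared column never satisfies the condition.
- p[0] part_id=8, tag=SG → no match; dropped.
- p[1] part_id=4, tag=SG → no match; dropped.
- p[2] part_id=1, tag=OC → 1 match(es) in s → 1 row(s).
- p[3] part_id=1, tag=OC → 1 match(es) in s → 1 row(s).
- p[4] part_id=2, tag=HP → no match; dropped.
- p[5] part_id=1, tag=HP → 2 match(es) in s → 2 row(s).
- p[6] part_id=8, tag=CR → no match; dropped.
- p[7] part_id=NULL, tag=SG → no match; dropped.
Total: 4 rows.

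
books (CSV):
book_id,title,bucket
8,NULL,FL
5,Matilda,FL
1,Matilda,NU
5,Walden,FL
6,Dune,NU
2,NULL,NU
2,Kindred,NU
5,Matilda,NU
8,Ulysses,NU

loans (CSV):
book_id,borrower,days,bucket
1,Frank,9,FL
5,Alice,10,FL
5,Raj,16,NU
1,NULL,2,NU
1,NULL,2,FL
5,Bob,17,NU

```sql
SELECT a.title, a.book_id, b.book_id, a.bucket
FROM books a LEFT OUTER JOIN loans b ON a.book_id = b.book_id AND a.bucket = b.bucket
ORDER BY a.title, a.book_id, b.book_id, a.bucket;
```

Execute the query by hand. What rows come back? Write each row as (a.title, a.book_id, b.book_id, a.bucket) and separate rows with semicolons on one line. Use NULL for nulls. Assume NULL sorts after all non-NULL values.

LEFT JOIN keeps every row from `books`; unmatched rows get NULL for `loans`'s columns.
Matching on a.book_id = b.book_id AND a.bucket = b.bucket.
- a[0] book_id=8, bucket=FL → no match; kept with NULLs on the b side.
- a[1] book_id=5, bucket=FL → 1 match(es) in b → 1 row(s).
- a[2] book_id=1, bucket=NU → 1 match(es) in b → 1 row(s).
- a[3] book_id=5, bucket=FL → 1 match(es) in b → 1 row(s).
- a[4] book_id=6, bucket=NU → no match; kept with NULLs on the b side.
- a[5] book_id=2, bucket=NU → no match; kept with NULLs on the b side.
- a[6] book_id=2, bucket=NU → no match; kept with NULLs on the b side.
- a[7] book_id=5, bucket=NU → 2 match(es) in b → 2 row(s).
- a[8] book_id=8, bucket=NU → no match; kept with NULLs on the b side.
After projecting and ordering:
a.title | a.book_id | b.book_id | a.bucket
Dune | 6 | NULL | NU
Kindred | 2 | NULL | NU
Matilda | 1 | 1 | NU
Matilda | 5 | 5 | FL
Matilda | 5 | 5 | NU
Matilda | 5 | 5 | NU
Ulysses | 8 | NULL | NU
Walden | 5 | 5 | FL
NULL | 2 | NULL | NU
NULL | 8 | NULL | FL

(Dune, 6, NULL, NU); (Kindred, 2, NULL, NU); (Matilda, 1, 1, NU); (Matilda, 5, 5, FL); (Matilda, 5, 5, NU); (Matilda, 5, 5, NU); (Ulysses, 8, NULL, NU); (Walden, 5, 5, FL); (NULL, 2, NULL, NU); (NULL, 8, NULL, FL)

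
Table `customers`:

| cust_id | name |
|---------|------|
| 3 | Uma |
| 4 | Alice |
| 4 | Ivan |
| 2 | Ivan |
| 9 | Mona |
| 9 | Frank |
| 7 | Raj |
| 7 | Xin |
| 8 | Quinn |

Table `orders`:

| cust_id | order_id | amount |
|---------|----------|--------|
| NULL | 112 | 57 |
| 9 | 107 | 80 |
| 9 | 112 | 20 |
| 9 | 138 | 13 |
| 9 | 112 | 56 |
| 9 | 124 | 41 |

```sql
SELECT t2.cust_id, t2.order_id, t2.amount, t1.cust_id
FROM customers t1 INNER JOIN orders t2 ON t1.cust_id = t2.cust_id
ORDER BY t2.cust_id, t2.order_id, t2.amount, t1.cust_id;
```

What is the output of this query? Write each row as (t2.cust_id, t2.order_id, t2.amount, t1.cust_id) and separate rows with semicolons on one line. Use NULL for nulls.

(9, 107, 80, 9); (9, 107, 80, 9); (9, 112, 20, 9); (9, 112, 20, 9); (9, 112, 56, 9); (9, 112, 56, 9); (9, 124, 41, 9); (9, 124, 41, 9); (9, 138, 13, 9); (9, 138, 13, 9)

INNER JOIN keeps only pairs where the ON condition holds.
Matching on t1.cust_id = t2.cust_id. A NULL in a compared column never satisfies the condition.
- cust_id=3: no matching t2 row, dropped.
- cust_id=4: no matching t2 row, dropped.
- cust_id=4: no matching t2 row, dropped.
- cust_id=2: no matching t2 row, dropped.
- cust_id=9: 5 matching t2 row(s), so 5 row(s) emitted.
- cust_id=9: 5 matching t2 row(s), so 5 row(s) emitted.
- cust_id=7: no matching t2 row, dropped.
- cust_id=7: no matching t2 row, dropped.
- cust_id=8: no matching t2 row, dropped.
After projecting and ordering:
t2.cust_id | t2.order_id | t2.amount | t1.cust_id
9 | 107 | 80 | 9
9 | 107 | 80 | 9
9 | 112 | 20 | 9
9 | 112 | 20 | 9
9 | 112 | 56 | 9
9 | 112 | 56 | 9
9 | 124 | 41 | 9
9 | 124 | 41 | 9
9 | 138 | 13 | 9
9 | 138 | 13 | 9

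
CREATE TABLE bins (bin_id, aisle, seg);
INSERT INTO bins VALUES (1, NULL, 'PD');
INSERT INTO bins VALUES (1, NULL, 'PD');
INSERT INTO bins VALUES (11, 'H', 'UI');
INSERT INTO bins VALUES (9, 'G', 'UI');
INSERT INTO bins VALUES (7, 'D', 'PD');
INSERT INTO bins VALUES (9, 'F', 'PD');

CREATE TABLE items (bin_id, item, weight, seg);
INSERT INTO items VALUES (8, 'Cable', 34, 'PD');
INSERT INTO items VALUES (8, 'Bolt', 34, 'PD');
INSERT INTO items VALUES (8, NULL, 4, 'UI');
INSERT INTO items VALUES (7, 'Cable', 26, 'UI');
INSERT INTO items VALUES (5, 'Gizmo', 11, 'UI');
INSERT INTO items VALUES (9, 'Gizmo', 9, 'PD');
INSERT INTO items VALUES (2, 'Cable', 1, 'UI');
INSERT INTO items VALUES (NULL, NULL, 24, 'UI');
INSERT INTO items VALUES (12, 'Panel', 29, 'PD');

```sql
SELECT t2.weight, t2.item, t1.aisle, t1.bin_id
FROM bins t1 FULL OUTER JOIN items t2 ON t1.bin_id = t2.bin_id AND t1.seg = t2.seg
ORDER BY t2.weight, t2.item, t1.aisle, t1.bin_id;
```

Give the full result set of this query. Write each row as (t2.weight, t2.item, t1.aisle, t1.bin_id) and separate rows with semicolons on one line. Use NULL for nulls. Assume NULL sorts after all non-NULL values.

FULL OUTER JOIN keeps every row from both sides; unmatched rows get NULL for the other side's columns.
Matching on t1.bin_id = t2.bin_id AND t1.seg = t2.seg. A NULL in a compared column never satisfies the condition.
- t1 (bin_id=1, seg=PD) has no partner → padded with NULL.
- t1 (bin_id=1, seg=PD) has no partner → padded with NULL.
- t1 (bin_id=11, seg=UI) has no partner → padded with NULL.
- t1 (bin_id=9, seg=UI) has no partner → padded with NULL.
- t1 (bin_id=7, seg=PD) has no partner → padded with NULL.
- t1 (bin_id=9, seg=PD) pairs with 1 row(s) of t2.
- 8 t2 row(s) had no t1 match → kept, t1 columns NULL.

(1, Cable, NULL, NULL); (4, NULL, NULL, NULL); (9, Gizmo, F, 9); (11, Gizmo, NULL, NULL); (24, NULL, NULL, NULL); (26, Cable, NULL, NULL); (29, Panel, NULL, NULL); (34, Bolt, NULL, NULL); (34, Cable, NULL, NULL); (NULL, NULL, D, 7); (NULL, NULL, G, 9); (NULL, NULL, H, 11); (NULL, NULL, NULL, 1); (NULL, NULL, NULL, 1)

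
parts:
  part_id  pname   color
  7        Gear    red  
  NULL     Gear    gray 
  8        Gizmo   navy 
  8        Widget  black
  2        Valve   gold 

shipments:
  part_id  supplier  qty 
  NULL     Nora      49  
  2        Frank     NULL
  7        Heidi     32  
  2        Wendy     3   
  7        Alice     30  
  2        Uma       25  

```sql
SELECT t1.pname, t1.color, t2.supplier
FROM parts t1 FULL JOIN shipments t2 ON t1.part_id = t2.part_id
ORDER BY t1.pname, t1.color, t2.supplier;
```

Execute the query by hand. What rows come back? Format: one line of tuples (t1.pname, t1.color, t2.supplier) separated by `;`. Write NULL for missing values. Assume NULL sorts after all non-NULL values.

FULL OUTER JOIN keeps every row from both sides; unmatched rows get NULL for the other side's columns.
Matching on t1.part_id = t2.part_id. A NULL in a compared column never satisfies the condition.
- t1 row (part_id=7): matches 2 t2 row(s) → 2 output row(s).
- t1 row (part_id=NULL): no match → kept, t2 columns NULL.
- t1 row (part_id=8): no match → kept, t2 columns NULL.
- t1 row (part_id=8): no match → kept, t2 columns NULL.
- t1 row (part_id=2): matches 3 t2 row(s) → 3 output row(s).
- plus 1 unmatched t2 row(s), each kept with NULL t1 columns.
After projecting and ordering:
t1.pname | t1.color | t2.supplier
Gear | gray | NULL
Gear | red | Alice
Gear | red | Heidi
Gizmo | navy | NULL
Valve | gold | Frank
Valve | gold | Uma
Valve | gold | Wendy
Widget | black | NULL
NULL | NULL | Nora

(Gear, gray, NULL); (Gear, red, Alice); (Gear, red, Heidi); (Gizmo, navy, NULL); (Valve, gold, Frank); (Valve, gold, Uma); (Valve, gold, Wendy); (Widget, black, NULL); (NULL, NULL, Nora)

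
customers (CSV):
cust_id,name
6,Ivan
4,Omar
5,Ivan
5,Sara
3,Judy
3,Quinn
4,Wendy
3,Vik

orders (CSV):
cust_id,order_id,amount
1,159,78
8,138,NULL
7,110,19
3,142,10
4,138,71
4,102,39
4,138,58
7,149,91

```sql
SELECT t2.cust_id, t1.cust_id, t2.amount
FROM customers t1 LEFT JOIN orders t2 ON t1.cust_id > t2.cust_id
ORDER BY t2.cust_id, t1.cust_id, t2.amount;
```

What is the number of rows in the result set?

22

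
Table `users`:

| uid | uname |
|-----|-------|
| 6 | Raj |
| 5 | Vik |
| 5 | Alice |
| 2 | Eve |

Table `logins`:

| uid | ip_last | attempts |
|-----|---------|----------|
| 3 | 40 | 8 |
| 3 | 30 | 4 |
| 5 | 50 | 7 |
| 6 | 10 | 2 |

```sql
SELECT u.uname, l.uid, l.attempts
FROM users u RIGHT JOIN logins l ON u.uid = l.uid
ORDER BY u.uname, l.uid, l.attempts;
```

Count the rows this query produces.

RIGHT JOIN keeps every row from `logins`; unmatched rows get NULL for `users`'s columns.
Matching on u.uid = l.uid.
Matched pairs: 3; unmatched l rows kept: 2.
Total: 3 matched + 2 padded = 5 rows.

5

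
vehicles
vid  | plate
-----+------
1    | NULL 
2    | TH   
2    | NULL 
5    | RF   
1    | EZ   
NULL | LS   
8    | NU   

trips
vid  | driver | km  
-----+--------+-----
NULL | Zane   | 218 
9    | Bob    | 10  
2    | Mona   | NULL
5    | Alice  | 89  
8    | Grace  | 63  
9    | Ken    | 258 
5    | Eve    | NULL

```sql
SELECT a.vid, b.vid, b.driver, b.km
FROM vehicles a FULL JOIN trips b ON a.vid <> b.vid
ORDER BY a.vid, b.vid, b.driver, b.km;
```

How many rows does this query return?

33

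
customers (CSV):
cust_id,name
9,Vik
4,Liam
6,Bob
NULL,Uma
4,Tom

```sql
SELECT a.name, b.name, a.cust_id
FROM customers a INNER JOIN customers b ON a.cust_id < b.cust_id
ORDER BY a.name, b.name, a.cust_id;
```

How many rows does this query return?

INNER JOIN keeps only pairs where the ON condition holds.
Matching on a.cust_id < b.cust_id. A NULL in a compared column never satisfies the condition.
- a (cust_id=9) has no partner → excluded.
- a (cust_id=4) pairs with 2 row(s) of b.
- a (cust_id=6) pairs with 1 row(s) of b.
- a (cust_id=NULL) has no partner → excluded.
- a (cust_id=4) pairs with 2 row(s) of b.
Total: 5 rows.

5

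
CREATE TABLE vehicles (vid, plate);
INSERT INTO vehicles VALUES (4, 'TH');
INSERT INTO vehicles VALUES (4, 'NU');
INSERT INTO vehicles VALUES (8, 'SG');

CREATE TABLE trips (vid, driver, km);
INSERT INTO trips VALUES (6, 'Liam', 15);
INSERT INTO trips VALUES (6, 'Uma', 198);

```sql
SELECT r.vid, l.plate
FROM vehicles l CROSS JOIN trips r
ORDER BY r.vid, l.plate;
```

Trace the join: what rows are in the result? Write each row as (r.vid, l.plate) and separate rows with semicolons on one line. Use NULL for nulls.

(6, NU); (6, NU); (6, SG); (6, SG); (6, TH); (6, TH)

CROSS JOIN pairs every row of `vehicles` with every row of `trips`: 3 × 2 = 6 rows.
After projecting and ordering:
r.vid | l.plate
6 | NU
6 | NU
6 | SG
6 | SG
6 | TH
6 | TH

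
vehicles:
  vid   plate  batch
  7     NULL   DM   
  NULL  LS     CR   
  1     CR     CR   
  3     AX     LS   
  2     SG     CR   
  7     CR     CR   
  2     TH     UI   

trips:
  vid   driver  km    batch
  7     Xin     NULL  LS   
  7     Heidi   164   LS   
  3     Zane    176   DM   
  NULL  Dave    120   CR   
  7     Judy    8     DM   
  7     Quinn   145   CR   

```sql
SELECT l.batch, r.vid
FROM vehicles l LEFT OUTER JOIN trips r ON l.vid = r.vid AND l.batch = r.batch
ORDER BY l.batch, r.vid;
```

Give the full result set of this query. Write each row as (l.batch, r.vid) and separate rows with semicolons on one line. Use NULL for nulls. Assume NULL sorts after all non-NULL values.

(CR, 7); (CR, NULL); (CR, NULL); (CR, NULL); (DM, 7); (LS, NULL); (UI, NULL)

LEFT JOIN keeps every row from `vehicles`; unmatched rows get NULL for `trips`'s columns.
Matching on l.vid = r.vid AND l.batch = r.batch. A NULL in a compared column never satisfies the condition.
- vid=7, batch=DM: 1 matching r row(s), so 1 row(s) emitted.
- vid=NULL, batch=CR: no r row matches, row kept with r columns NULL.
- vid=1, batch=CR: no r row matches, row kept with r columns NULL.
- vid=3, batch=LS: no r row matches, row kept with r columns NULL.
- vid=2, batch=CR: no r row matches, row kept with r columns NULL.
- vid=7, batch=CR: 1 matching r row(s), so 1 row(s) emitted.
- vid=2, batch=UI: no r row matches, row kept with r columns NULL.
After projecting and ordering:
l.batch | r.vid
CR | 7
CR | NULL
CR | NULL
CR | NULL
DM | 7
LS | NULL
UI | NULL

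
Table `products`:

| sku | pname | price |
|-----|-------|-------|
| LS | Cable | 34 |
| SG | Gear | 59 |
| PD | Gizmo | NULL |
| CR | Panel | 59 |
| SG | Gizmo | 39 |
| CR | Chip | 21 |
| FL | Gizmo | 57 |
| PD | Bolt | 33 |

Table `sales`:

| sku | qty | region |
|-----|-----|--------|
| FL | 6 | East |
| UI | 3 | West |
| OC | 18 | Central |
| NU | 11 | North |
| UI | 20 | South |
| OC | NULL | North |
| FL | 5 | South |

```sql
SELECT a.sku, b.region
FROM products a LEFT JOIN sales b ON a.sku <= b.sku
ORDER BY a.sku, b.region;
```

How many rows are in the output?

LEFT JOIN keeps every row from `products`; unmatched rows get NULL for `sales`'s columns.
Matching on a.sku <= b.sku.
- sku=LS: 5 matching b row(s), so 5 row(s) emitted.
- sku=SG: 2 matching b row(s), so 2 row(s) emitted.
- sku=PD: 2 matching b row(s), so 2 row(s) emitted.
- sku=CR: 7 matching b row(s), so 7 row(s) emitted.
- sku=SG: 2 matching b row(s), so 2 row(s) emitted.
- sku=CR: 7 matching b row(s), so 7 row(s) emitted.
- sku=FL: 7 matching b row(s), so 7 row(s) emitted.
- sku=PD: 2 matching b row(s), so 2 row(s) emitted.
Total: 34 rows.

34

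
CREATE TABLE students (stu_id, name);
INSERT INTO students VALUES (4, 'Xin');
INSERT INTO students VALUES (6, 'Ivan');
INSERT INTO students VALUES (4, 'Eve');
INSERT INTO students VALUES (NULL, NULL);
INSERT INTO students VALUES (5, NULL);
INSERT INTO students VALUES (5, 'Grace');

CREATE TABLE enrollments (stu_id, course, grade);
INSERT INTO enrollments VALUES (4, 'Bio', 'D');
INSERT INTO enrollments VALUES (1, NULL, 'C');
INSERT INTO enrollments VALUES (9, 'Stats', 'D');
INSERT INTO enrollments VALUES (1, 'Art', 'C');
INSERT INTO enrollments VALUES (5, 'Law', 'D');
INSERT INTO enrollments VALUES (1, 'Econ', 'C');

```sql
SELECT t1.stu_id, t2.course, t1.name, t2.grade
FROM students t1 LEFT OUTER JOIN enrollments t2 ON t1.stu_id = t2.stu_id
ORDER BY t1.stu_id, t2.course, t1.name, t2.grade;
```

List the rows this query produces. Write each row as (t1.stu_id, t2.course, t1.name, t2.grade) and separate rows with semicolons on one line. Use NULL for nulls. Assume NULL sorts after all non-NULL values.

(4, Bio, Eve, D); (4, Bio, Xin, D); (5, Law, Grace, D); (5, Law, NULL, D); (6, NULL, Ivan, NULL); (NULL, NULL, NULL, NULL)

LEFT JOIN keeps every row from `students`; unmatched rows get NULL for `enrollments`'s columns.
Matching on t1.stu_id = t2.stu_id. A NULL in a compared column never satisfies the condition.
Matched pairs: 4; unmatched t1 rows kept: 2.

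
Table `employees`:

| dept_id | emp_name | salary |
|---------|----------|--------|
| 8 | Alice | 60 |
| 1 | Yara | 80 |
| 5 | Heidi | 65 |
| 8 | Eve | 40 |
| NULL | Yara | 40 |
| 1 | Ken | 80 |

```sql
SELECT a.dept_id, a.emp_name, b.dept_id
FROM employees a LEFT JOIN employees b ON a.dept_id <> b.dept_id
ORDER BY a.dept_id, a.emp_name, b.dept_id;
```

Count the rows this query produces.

17

LEFT JOIN keeps every row from `employees a`; unmatched rows get NULL for `employees b`'s columns.
Matching on a.dept_id <> b.dept_id. A NULL in a compared column never satisfies the condition.
Matched pairs: 16; unmatched a rows kept: 1.
Total: 16 matched + 1 padded = 17 rows.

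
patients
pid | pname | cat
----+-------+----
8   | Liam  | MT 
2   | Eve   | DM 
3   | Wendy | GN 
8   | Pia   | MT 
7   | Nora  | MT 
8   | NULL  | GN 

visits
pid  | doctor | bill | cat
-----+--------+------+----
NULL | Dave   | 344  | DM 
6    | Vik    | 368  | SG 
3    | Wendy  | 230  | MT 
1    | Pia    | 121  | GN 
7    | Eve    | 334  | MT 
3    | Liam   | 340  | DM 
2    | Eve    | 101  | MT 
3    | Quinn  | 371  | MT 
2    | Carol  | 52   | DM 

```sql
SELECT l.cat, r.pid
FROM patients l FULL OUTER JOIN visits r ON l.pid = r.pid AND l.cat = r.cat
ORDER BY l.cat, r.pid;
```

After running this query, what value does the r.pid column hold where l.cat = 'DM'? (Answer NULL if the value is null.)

2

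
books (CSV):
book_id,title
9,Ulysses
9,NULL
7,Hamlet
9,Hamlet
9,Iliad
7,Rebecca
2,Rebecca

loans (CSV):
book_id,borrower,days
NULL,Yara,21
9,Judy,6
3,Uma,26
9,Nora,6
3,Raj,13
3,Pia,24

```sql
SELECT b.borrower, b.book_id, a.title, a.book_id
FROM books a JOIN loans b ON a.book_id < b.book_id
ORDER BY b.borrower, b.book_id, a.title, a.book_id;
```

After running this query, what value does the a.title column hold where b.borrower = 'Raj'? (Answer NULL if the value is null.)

INNER JOIN keeps only pairs where the ON condition holds.
Matching on a.book_id < b.book_id. A NULL in a compared column never satisfies the condition.
- a (book_id=9) has no partner → excluded.
- a (book_id=9) has no partner → excluded.
- a (book_id=7) pairs with 2 row(s) of b.
- a (book_id=9) has no partner → excluded.
- a (book_id=9) has no partner → excluded.
- a (book_id=7) pairs with 2 row(s) of b.
- a (book_id=2) pairs with 5 row(s) of b.

Rebecca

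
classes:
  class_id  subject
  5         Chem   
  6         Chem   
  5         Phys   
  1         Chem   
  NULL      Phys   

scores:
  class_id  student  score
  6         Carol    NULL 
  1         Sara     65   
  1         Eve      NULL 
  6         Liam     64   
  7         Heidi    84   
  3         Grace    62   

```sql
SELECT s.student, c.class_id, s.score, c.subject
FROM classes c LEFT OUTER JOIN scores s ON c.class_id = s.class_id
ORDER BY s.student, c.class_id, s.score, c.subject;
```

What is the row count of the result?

7

LEFT JOIN keeps every row from `classes`; unmatched rows get NULL for `scores`'s columns.
Matching on c.class_id = s.class_id. A NULL in a compared column never satisfies the condition.
Matched pairs: 4; unmatched c rows kept: 3.
Total: 4 matched + 3 padded = 7 rows.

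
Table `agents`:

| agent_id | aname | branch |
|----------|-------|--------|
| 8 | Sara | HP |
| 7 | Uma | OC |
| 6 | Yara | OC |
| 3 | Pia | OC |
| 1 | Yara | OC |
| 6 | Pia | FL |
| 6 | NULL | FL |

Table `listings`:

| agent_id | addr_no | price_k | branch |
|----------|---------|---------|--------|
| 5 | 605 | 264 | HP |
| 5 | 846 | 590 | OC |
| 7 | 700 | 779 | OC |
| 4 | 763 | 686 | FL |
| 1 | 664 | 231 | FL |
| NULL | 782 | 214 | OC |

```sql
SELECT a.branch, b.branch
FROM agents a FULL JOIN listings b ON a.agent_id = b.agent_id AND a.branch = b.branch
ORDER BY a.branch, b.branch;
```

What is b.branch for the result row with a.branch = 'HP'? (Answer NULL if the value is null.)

FULL OUTER JOIN keeps every row from both sides; unmatched rows get NULL for the other side's columns.
Matching on a.agent_id = b.agent_id AND a.branch = b.branch. A NULL in a compared column never satisfies the condition.
Matched pairs: 1; unmatched a rows kept: 6; unmatched b rows kept: 5.

NULL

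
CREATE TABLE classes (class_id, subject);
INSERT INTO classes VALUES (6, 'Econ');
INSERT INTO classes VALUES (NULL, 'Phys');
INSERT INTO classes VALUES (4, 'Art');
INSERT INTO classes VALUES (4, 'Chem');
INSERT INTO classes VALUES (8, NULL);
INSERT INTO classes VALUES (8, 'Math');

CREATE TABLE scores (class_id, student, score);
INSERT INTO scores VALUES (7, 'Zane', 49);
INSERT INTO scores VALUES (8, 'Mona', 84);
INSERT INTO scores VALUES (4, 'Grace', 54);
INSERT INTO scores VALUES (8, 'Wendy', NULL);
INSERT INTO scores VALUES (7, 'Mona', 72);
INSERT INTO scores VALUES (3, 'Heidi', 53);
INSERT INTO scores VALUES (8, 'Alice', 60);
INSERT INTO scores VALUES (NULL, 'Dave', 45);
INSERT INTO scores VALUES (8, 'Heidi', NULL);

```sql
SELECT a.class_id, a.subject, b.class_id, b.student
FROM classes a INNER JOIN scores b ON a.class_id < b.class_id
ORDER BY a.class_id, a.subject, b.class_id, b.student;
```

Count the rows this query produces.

18

INNER JOIN keeps only pairs where the ON condition holds.
Matching on a.class_id < b.class_id. A NULL in a compared column never satisfies the condition.
Matched pairs: 18.
Total: 18 rows.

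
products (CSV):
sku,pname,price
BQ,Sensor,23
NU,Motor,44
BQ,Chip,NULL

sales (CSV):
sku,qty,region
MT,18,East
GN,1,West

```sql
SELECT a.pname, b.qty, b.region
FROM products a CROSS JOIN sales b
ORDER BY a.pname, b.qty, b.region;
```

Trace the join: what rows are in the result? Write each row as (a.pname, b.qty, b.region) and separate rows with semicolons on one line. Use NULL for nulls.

(Chip, 1, West); (Chip, 18, East); (Motor, 1, West); (Motor, 18, East); (Sensor, 1, West); (Sensor, 18, East)

CROSS JOIN pairs every row of `products` with every row of `sales`: 3 × 2 = 6 rows.
After projecting and ordering:
a.pname | b.qty | b.region
Chip | 1 | West
Chip | 18 | East
Motor | 1 | West
Motor | 18 | East
Sensor | 1 | West
Sensor | 18 | East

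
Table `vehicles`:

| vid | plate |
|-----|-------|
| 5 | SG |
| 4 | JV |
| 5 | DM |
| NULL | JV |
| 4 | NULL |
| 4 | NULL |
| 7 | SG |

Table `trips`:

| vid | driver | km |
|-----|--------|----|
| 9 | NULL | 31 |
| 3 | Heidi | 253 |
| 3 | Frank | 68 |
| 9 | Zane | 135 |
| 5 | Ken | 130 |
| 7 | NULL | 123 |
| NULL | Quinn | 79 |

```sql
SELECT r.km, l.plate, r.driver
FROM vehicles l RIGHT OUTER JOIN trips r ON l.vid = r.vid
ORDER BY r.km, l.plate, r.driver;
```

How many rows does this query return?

8

RIGHT JOIN keeps every row from `trips`; unmatched rows get NULL for `vehicles`'s columns.
Matching on l.vid = r.vid. A NULL in a compared column never satisfies the condition.
Matched pairs: 3; unmatched r rows kept: 5.
Total: 3 matched + 5 padded = 8 rows.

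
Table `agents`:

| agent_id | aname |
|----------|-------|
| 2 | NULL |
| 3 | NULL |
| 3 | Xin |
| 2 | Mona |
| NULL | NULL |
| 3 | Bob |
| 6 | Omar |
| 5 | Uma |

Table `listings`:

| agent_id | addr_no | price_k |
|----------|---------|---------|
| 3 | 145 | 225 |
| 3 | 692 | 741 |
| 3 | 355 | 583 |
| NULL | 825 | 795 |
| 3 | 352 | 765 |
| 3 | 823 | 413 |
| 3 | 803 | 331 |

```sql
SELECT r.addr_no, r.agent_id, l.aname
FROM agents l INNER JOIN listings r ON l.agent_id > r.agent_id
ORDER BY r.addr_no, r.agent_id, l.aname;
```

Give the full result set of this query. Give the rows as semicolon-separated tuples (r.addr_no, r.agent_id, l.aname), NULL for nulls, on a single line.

(145, 3, Omar); (145, 3, Uma); (352, 3, Omar); (352, 3, Uma); (355, 3, Omar); (355, 3, Uma); (692, 3, Omar); (692, 3, Uma); (803, 3, Omar); (803, 3, Uma); (823, 3, Omar); (823, 3, Uma)

INNER JOIN keeps only pairs where the ON condition holds.
Matching on l.agent_id > r.agent_id. A NULL in a compared column never satisfies the condition.
Matched pairs: 12.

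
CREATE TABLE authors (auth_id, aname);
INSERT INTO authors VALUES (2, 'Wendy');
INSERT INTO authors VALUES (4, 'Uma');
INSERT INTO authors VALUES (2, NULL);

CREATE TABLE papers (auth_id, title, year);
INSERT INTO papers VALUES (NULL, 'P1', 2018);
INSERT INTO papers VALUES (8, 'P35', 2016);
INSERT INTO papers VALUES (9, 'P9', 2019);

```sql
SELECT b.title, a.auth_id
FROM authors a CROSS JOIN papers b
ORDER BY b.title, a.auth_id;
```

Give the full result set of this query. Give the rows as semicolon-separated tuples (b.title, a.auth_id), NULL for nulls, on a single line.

CROSS JOIN pairs every row of `authors` with every row of `papers`: 3 × 3 = 9 rows.
After projecting and ordering:
b.title | a.auth_id
P1 | 2
P1 | 2
P1 | 4
P35 | 2
P35 | 2
P35 | 4
P9 | 2
P9 | 2
P9 | 4

(P1, 2); (P1, 2); (P1, 4); (P35, 2); (P35, 2); (P35, 4); (P9, 2); (P9, 2); (P9, 4)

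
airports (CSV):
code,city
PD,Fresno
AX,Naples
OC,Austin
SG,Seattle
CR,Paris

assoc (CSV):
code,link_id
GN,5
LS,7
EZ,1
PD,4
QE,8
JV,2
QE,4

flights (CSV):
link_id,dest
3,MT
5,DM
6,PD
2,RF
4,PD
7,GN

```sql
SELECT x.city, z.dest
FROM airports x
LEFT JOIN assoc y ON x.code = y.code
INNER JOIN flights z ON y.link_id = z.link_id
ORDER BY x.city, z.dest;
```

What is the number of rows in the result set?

1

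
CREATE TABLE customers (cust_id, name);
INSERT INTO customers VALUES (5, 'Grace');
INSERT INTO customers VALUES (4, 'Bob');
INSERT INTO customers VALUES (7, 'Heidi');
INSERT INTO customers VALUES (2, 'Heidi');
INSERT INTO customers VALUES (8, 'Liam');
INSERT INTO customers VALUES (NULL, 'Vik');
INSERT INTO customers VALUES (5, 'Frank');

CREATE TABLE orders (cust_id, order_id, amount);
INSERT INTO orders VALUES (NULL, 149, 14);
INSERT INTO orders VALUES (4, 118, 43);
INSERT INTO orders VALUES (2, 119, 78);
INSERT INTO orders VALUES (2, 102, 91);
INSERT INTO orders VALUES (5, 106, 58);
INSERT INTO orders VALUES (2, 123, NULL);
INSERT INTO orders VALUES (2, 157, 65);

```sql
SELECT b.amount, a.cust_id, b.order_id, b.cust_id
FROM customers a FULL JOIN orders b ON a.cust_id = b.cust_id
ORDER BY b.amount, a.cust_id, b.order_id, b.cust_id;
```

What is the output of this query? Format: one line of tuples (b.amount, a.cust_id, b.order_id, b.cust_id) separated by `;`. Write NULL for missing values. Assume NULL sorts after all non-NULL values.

(14, NULL, 149, NULL); (43, 4, 118, 4); (58, 5, 106, 5); (58, 5, 106, 5); (65, 2, 157, 2); (78, 2, 119, 2); (91, 2, 102, 2); (NULL, 2, 123, 2); (NULL, 7, NULL, NULL); (NULL, 8, NULL, NULL); (NULL, NULL, NULL, NULL)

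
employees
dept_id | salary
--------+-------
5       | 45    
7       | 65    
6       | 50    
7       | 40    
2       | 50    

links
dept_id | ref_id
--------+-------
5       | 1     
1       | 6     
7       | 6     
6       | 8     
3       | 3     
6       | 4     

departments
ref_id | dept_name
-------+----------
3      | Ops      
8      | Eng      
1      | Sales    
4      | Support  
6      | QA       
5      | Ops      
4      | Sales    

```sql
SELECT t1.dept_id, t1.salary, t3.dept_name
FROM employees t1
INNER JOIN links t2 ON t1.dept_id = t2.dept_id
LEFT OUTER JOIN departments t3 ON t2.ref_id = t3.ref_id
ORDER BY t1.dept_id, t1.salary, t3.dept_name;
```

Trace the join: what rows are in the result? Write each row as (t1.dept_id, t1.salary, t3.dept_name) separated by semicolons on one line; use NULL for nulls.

(5, 45, Sales); (6, 50, Eng); (6, 50, Sales); (6, 50, Support); (7, 40, QA); (7, 65, QA)

Joins associate left-to-right: employees INNER JOIN links on dept_id gives 5 intermediate row(s).
Then LEFT JOIN `departments t3` on ref_id: each of those 5 rows is kept; rows whose t2.ref_id has no match in t3 get NULL for t3's columns.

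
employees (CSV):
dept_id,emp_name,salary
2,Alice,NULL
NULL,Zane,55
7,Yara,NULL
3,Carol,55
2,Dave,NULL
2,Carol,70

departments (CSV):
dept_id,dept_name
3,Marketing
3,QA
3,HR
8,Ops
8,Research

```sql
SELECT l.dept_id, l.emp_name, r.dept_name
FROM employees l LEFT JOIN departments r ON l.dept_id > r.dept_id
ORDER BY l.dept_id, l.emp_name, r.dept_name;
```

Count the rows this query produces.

8

LEFT JOIN keeps every row from `employees`; unmatched rows get NULL for `departments`'s columns.
Matching on l.dept_id > r.dept_id. A NULL in a compared column never satisfies the condition.
Matched pairs: 3; unmatched l rows kept: 5.
Total: 3 matched + 5 padded = 8 rows.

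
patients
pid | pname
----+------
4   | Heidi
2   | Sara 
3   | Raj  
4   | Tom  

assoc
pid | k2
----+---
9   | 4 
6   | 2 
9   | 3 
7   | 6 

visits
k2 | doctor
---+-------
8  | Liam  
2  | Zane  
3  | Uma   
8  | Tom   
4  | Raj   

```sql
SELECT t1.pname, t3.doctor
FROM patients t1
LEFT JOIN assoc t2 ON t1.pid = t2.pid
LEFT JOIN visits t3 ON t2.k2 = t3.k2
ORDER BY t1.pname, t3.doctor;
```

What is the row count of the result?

4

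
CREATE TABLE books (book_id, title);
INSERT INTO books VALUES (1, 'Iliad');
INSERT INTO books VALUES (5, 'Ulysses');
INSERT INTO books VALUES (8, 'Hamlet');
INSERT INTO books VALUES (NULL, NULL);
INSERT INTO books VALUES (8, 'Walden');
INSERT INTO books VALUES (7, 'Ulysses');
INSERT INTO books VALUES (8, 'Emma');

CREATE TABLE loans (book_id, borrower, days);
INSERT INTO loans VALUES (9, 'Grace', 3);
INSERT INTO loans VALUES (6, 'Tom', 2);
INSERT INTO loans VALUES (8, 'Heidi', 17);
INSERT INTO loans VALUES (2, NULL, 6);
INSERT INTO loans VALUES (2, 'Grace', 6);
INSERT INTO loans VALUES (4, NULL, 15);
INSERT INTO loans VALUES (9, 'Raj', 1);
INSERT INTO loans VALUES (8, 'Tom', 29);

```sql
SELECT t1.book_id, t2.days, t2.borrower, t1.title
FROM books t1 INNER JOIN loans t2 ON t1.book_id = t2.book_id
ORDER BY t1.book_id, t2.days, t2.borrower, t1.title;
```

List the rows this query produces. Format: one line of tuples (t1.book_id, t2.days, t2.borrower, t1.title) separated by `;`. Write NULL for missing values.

INNER JOIN keeps only pairs where the ON condition holds.
Matching on t1.book_id = t2.book_id. A NULL in a compared column never satisfies the condition.
- book_id=1: no matching t2 row, dropped.
- book_id=5: no matching t2 row, dropped.
- book_id=8: 2 matching t2 row(s), so 2 row(s) emitted.
- book_id=NULL: no matching t2 row, dropped.
- book_id=8: 2 matching t2 row(s), so 2 row(s) emitted.
- book_id=7: no matching t2 row, dropped.
- book_id=8: 2 matching t2 row(s), so 2 row(s) emitted.
After projecting and ordering:
t1.book_id | t2.days | t2.borrower | t1.title
8 | 17 | Heidi | Emma
8 | 17 | Heidi | Hamlet
8 | 17 | Heidi | Walden
8 | 29 | Tom | Emma
8 | 29 | Tom | Hamlet
8 | 29 | Tom | Walden

(8, 17, Heidi, Emma); (8, 17, Heidi, Hamlet); (8, 17, Heidi, Walden); (8, 29, Tom, Emma); (8, 29, Tom, Hamlet); (8, 29, Tom, Walden)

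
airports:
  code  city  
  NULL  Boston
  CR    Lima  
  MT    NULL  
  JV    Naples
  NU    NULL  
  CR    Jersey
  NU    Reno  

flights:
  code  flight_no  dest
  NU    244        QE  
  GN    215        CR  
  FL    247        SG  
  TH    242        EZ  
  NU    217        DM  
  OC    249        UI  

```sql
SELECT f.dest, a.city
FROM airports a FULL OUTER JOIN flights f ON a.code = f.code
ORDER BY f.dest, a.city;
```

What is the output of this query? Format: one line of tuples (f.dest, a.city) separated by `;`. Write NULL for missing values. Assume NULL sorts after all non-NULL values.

FULL OUTER JOIN keeps every row from both sides; unmatched rows get NULL for the other side's columns.
Matching on a.code = f.code. A NULL in a compared column never satisfies the condition.
Matched pairs: 4; unmatched a rows kept: 5; unmatched f rows kept: 4.

(CR, NULL); (DM, Reno); (DM, NULL); (EZ, NULL); (QE, Reno); (QE, NULL); (SG, NULL); (UI, NULL); (NULL, Boston); (NULL, Jersey); (NULL, Lima); (NULL, Naples); (NULL, NULL)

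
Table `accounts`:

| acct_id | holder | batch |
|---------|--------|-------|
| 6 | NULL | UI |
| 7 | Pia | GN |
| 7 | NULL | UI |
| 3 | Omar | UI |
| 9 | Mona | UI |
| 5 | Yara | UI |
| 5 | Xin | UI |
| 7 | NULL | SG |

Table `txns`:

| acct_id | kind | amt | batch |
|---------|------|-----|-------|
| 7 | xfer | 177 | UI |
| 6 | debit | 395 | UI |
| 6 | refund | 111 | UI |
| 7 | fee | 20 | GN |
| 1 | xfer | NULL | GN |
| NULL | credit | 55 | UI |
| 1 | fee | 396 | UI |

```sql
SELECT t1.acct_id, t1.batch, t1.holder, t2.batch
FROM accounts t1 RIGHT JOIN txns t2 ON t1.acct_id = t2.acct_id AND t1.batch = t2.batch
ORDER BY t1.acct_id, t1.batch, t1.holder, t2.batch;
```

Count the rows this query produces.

7

RIGHT JOIN keeps every row from `txns`; unmatched rows get NULL for `accounts`'s columns.
Matching on t1.acct_id = t2.acct_id AND t1.batch = t2.batch. A NULL in a compared column never satisfies the condition.
Matched pairs: 4; unmatched t2 rows kept: 3.
Total: 4 matched + 3 padded = 7 rows.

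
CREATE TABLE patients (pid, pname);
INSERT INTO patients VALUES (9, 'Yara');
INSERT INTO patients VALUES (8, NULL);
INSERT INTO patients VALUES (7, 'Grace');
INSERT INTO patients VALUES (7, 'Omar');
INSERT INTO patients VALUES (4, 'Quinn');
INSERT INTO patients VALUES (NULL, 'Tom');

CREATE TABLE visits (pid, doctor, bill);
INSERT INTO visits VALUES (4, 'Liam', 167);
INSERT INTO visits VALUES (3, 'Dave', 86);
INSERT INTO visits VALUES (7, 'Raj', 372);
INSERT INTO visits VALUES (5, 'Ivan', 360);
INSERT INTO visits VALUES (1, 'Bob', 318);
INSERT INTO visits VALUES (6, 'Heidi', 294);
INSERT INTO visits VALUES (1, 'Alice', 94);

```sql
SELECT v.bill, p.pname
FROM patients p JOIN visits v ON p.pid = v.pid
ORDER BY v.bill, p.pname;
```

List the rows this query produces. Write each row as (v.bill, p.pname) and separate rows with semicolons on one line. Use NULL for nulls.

(167, Quinn); (372, Grace); (372, Omar)

INNER JOIN keeps only pairs where the ON condition holds.
Matching on p.pid = v.pid. A NULL in a compared column never satisfies the condition.
Matched pairs: 3.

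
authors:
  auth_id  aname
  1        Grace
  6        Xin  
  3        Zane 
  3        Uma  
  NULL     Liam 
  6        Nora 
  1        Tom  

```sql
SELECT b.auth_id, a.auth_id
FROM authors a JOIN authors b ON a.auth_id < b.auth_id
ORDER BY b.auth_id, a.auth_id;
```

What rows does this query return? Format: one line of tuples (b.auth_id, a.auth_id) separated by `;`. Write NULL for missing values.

(3, 1); (3, 1); (3, 1); (3, 1); (6, 1); (6, 1); (6, 1); (6, 1); (6, 3); (6, 3); (6, 3); (6, 3)

INNER JOIN keeps only pairs where the ON condition holds.
Matching on a.auth_id < b.auth_id. A NULL in a compared column never satisfies the condition.
- a[0] auth_id=1 → 4 match(es) in b → 4 row(s).
- a[1] auth_id=6 → no match; dropped.
- a[2] auth_id=3 → 2 match(es) in b → 2 row(s).
- a[3] auth_id=3 → 2 match(es) in b → 2 row(s).
- a[4] auth_id=NULL → no match; dropped.
- a[5] auth_id=6 → no match; dropped.
- a[6] auth_id=1 → 4 match(es) in b → 4 row(s).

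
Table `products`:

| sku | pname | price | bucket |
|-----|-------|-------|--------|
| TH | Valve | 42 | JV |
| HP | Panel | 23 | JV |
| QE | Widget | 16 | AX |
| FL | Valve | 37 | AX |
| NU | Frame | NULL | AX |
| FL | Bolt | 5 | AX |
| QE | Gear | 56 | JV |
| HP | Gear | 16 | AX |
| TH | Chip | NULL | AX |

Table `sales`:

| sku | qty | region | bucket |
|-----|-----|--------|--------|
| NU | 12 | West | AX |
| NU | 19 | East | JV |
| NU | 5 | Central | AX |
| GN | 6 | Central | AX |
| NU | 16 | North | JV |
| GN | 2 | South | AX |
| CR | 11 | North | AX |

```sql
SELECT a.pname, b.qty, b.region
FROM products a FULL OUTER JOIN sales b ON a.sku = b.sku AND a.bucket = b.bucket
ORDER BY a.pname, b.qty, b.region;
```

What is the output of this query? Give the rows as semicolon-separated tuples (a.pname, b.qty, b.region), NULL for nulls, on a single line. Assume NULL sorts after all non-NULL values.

(Bolt, NULL, NULL); (Chip, NULL, NULL); (Frame, 5, Central); (Frame, 12, West); (Gear, NULL, NULL); (Gear, NULL, NULL); (Panel, NULL, NULL); (Valve, NULL, NULL); (Valve, NULL, NULL); (Widget, NULL, NULL); (NULL, 2, South); (NULL, 6, Central); (NULL, 11, North); (NULL, 16, North); (NULL, 19, East)

FULL OUTER JOIN keeps every row from both sides; unmatched rows get NULL for the other side's columns.
Matching on a.sku = b.sku AND a.bucket = b.bucket.
Matched pairs: 2; unmatched a rows kept: 8; unmatched b rows kept: 5.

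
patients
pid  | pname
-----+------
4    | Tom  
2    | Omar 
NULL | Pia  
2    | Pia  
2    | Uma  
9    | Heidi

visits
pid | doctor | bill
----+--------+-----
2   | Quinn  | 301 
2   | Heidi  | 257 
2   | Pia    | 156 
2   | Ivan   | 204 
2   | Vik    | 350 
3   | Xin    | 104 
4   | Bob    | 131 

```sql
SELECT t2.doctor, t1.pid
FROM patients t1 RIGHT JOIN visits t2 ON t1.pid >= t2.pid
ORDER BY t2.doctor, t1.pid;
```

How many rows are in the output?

RIGHT JOIN keeps every row from `visits`; unmatched rows get NULL for `patients`'s columns.
Matching on t1.pid >= t2.pid. A NULL in a compared column never satisfies the condition.
- t1 (pid=4) pairs with 7 row(s) of t2.
- t1 (pid=2) pairs with 5 row(s) of t2.
- t1 (pid=NULL) has no partner in t2.
- t1 (pid=2) pairs with 5 row(s) of t2.
- t1 (pid=2) pairs with 5 row(s) of t2.
- t1 (pid=9) pairs with 7 row(s) of t2.
- every t2 row matched at least one t1 row.
Total: 29 rows.

29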